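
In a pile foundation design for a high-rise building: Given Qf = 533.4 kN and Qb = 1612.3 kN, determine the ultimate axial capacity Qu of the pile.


Using Qu = Qf + Qb
Qu = 533.4 + 1612.3
Qu = 2145.7 kN


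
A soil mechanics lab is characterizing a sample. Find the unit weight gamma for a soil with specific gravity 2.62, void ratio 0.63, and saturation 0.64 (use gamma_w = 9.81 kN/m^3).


Using gamma = gamma_w * (Gs + S*e) / (1 + e)
Numerator: Gs + S*e = 2.62 + 0.64*0.63 = 3.0232
Denominator: 1 + e = 1 + 0.63 = 1.63
gamma = 9.81 * 3.0232 / 1.63
gamma = 18.195 kN/m^3


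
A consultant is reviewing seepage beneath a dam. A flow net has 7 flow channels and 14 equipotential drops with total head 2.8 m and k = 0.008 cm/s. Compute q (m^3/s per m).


Convert k to m/s for unit consistency with H:
k = 0.008 cm/s = 0.008 / 100 m/s = 8e-05 m/s
Using q = k * H * Nf / Nd
Nf / Nd = 7 / 14 = 0.5
q = 8e-05 * 2.8 * 0.5
q = 0.000112 m^3/s per m


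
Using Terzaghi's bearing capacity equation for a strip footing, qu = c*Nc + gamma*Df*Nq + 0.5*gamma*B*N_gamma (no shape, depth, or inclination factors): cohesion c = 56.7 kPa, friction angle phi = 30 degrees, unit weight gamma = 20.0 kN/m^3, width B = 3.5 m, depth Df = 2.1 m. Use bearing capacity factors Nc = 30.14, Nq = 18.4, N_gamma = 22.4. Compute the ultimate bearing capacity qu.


Result: 3265.74 kPa

Derivation:
Compute qu = c*Nc + gamma*Df*Nq + 0.5*gamma*B*N_gamma
Term 1: 56.7 * 30.14 = 1708.938
Term 2: 20.0 * 2.1 * 18.4 = 772.8
Term 3: 0.5 * 20.0 * 3.5 * 22.4 = 784.0
qu = 1708.938 + 772.8 + 784.0
qu = 3265.74 kPa


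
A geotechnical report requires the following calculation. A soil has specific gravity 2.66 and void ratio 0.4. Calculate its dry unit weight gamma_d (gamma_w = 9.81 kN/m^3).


Using gamma_d = Gs * gamma_w / (1 + e)
gamma_d = 2.66 * 9.81 / (1 + 0.4)
gamma_d = 2.66 * 9.81 / 1.4
gamma_d = 18.639 kN/m^3


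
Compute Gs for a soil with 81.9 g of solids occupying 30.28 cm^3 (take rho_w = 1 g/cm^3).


Using Gs = m_s / (V_s * rho_w)
Since rho_w = 1 g/cm^3:
Gs = 81.9 / 30.28
Gs = 2.705


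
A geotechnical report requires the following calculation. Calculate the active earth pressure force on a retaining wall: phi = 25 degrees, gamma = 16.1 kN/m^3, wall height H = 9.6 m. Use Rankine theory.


Compute active earth pressure coefficient:
Ka = tan^2(45 - phi/2) = tan^2(32.5) = 0.405859
Compute active force:
Pa = 0.5 * Ka * gamma * H^2
Pa = 0.5 * 0.405859 * 16.1 * 9.6^2
Pa = 301.1 kN/m


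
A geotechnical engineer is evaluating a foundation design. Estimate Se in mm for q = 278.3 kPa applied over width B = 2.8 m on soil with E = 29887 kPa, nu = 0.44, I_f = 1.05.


Using Se = q * B * (1 - nu^2) * I_f / E
1 - nu^2 = 1 - 0.44^2 = 0.8064
Se = 278.3 * 2.8 * 0.8064 * 1.05 / 29887
Se = 0.022076 m
Convert to mm: Se = 0.022076 * 1000 = 22.076 mm


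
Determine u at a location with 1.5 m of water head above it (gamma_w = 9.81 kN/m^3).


Using u = gamma_w * h_w
u = 9.81 * 1.5
u = 14.71 kPa


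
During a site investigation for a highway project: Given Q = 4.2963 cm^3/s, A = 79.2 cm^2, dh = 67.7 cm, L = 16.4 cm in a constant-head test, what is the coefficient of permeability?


Compute hydraulic gradient:
i = dh / L = 67.7 / 16.4 = 4.12805
Then apply Darcy's law:
k = Q / (A * i)
k = 4.2963 / (79.2 * 4.12805)
k = 4.2963 / 326.941
k = 0.013141 cm/s


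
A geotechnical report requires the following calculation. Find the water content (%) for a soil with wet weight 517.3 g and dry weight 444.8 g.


Using w = (m_wet - m_dry) / m_dry * 100
m_wet - m_dry = 517.3 - 444.8 = 72.5 g
w = 72.5 / 444.8 * 100
w = 16.3 %


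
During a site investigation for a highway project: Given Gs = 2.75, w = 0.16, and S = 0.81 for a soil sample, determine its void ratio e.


Using the relation e = Gs * w / S
e = 2.75 * 0.16 / 0.81
e = 0.5432


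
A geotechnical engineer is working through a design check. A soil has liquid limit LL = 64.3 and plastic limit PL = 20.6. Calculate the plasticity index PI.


Using PI = LL - PL
PI = 64.3 - 20.6
PI = 43.7


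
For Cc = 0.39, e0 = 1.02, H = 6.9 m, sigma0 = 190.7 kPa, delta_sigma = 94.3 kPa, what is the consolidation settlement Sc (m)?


Result: 0.2325 m

Derivation:
Using Sc = Cc * H / (1 + e0) * log10((sigma0 + delta_sigma) / sigma0)
Stress ratio = (190.7 + 94.3) / 190.7 = 1.49449
log10(1.49449) = 0.174494
Cc * H / (1 + e0) = 0.39 * 6.9 / (1 + 1.02) = 1.33218
Sc = 1.33218 * 0.174494
Sc = 0.2325 m


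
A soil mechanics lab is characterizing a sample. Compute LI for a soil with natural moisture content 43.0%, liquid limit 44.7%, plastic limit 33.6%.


Result: 0.847

Derivation:
First compute the plasticity index:
PI = LL - PL = 44.7 - 33.6 = 11.1
Then compute the liquidity index:
LI = (w - PL) / PI
LI = (43.0 - 33.6) / 11.1
LI = 0.847


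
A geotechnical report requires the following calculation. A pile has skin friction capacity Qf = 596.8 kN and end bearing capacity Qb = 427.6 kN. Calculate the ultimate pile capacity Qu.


Using Qu = Qf + Qb
Qu = 596.8 + 427.6
Qu = 1024.4 kN


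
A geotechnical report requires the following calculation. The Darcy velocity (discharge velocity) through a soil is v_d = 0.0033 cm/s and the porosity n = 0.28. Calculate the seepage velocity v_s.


Using v_s = v_d / n
v_s = 0.0033 / 0.28
v_s = 0.01179 cm/s


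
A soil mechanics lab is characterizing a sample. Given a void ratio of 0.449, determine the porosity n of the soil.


Result: 0.3099

Derivation:
Using the relation n = e / (1 + e)
n = 0.449 / (1 + 0.449)
n = 0.449 / 1.449
n = 0.3099


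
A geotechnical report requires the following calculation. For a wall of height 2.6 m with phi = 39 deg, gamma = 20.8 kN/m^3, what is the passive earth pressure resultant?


Result: 309.02 kN/m

Derivation:
Compute passive earth pressure coefficient:
Kp = tan^2(45 + phi/2) = tan^2(64.5) = 4.395495
Compute passive force:
Pp = 0.5 * Kp * gamma * H^2
Pp = 0.5 * 4.395495 * 20.8 * 2.6^2
Pp = 309.02 kN/m


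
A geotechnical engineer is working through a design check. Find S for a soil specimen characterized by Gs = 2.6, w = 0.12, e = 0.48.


Using S = Gs * w / e
S = 2.6 * 0.12 / 0.48
S = 0.65


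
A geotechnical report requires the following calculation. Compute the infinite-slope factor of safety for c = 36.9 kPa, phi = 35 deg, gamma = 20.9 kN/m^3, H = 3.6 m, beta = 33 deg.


Using Fs = c / (gamma*H*sin(beta)*cos(beta)) + tan(phi)/tan(beta)
Cohesion contribution = 36.9 / (20.9*3.6*sin(33)*cos(33))
Cohesion contribution = 1.07369
Friction contribution = tan(35)/tan(33) = 1.07823
Fs = 1.07369 + 1.07823
Fs = 2.152


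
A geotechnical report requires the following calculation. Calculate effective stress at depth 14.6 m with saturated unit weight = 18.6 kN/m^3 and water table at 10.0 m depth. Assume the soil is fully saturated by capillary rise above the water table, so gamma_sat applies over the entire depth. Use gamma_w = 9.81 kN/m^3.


Total stress = gamma_sat * depth
sigma = 18.6 * 14.6 = 271.56 kPa
Pore water pressure u = gamma_w * (depth - d_wt)
u = 9.81 * (14.6 - 10.0) = 45.126 kPa
Effective stress = sigma - u
sigma' = 271.56 - 45.126 = 226.43 kPa


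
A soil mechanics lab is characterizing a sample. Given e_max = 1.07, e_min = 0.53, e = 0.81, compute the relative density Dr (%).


Using Dr = (e_max - e) / (e_max - e_min) * 100
e_max - e = 1.07 - 0.81 = 0.26
e_max - e_min = 1.07 - 0.53 = 0.54
Dr = 0.26 / 0.54 * 100
Dr = 48.15 %


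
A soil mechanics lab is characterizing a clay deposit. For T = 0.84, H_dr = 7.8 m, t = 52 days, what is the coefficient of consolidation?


Using cv = T * H_dr^2 / t
H_dr^2 = 7.8^2 = 60.84
cv = 0.84 * 60.84 / 52
cv = 0.9828 m^2/day


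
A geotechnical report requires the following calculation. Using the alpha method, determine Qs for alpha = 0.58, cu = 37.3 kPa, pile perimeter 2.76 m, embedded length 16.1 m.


Result: 961.33 kN

Derivation:
Using Qs = alpha * cu * perimeter * L
Qs = 0.58 * 37.3 * 2.76 * 16.1
Qs = 961.33 kN


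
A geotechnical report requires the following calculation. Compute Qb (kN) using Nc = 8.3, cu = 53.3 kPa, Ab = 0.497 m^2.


Using Qb = Nc * cu * Ab
Qb = 8.3 * 53.3 * 0.497
Qb = 219.87 kN


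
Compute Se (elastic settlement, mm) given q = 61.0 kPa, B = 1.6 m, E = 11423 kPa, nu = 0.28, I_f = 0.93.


Using Se = q * B * (1 - nu^2) * I_f / E
1 - nu^2 = 1 - 0.28^2 = 0.9216
Se = 61.0 * 1.6 * 0.9216 * 0.93 / 11423
Se = 0.007323 m
Convert to mm: Se = 0.007323 * 1000 = 7.323 mm


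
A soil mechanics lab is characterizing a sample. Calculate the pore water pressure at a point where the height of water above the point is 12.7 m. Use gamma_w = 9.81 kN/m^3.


Using u = gamma_w * h_w
u = 9.81 * 12.7
u = 124.59 kPa


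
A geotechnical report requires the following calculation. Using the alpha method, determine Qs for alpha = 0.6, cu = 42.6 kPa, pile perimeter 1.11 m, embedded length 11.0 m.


Using Qs = alpha * cu * perimeter * L
Qs = 0.6 * 42.6 * 1.11 * 11.0
Qs = 312.09 kN


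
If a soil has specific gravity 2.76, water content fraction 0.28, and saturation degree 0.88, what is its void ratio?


Using the relation e = Gs * w / S
e = 2.76 * 0.28 / 0.88
e = 0.8782


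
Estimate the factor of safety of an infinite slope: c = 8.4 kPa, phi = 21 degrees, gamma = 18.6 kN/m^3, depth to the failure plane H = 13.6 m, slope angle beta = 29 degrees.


Using Fs = c / (gamma*H*sin(beta)*cos(beta)) + tan(phi)/tan(beta)
Cohesion contribution = 8.4 / (18.6*13.6*sin(29)*cos(29))
Cohesion contribution = 0.0783136
Friction contribution = tan(21)/tan(29) = 0.692509
Fs = 0.0783136 + 0.692509
Fs = 0.771


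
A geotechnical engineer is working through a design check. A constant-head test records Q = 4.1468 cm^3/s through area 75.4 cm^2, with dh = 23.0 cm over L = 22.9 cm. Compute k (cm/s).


Compute hydraulic gradient:
i = dh / L = 23.0 / 22.9 = 1.00437
Then apply Darcy's law:
k = Q / (A * i)
k = 4.1468 / (75.4 * 1.00437)
k = 4.1468 / 75.7293
k = 0.054758 cm/s


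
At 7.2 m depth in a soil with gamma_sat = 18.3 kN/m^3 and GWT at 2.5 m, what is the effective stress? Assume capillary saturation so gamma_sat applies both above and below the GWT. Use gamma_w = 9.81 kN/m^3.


Result: 85.65 kPa

Derivation:
Total stress = gamma_sat * depth
sigma = 18.3 * 7.2 = 131.76 kPa
Pore water pressure u = gamma_w * (depth - d_wt)
u = 9.81 * (7.2 - 2.5) = 46.107 kPa
Effective stress = sigma - u
sigma' = 131.76 - 46.107 = 85.65 kPa


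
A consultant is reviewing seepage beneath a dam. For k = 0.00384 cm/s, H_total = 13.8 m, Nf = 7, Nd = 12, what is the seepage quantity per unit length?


Convert k to m/s for unit consistency with H:
k = 0.00384 cm/s = 0.00384 / 100 m/s = 3.84e-05 m/s
Using q = k * H * Nf / Nd
Nf / Nd = 7 / 12 = 0.5833
q = 3.84e-05 * 13.8 * 0.5833
q = 0.0003091 m^3/s per m


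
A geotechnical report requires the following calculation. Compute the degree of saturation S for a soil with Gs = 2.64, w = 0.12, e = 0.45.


Result: 0.704

Derivation:
Using S = Gs * w / e
S = 2.64 * 0.12 / 0.45
S = 0.704


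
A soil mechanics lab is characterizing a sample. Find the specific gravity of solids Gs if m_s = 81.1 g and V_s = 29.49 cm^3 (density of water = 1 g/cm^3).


Using Gs = m_s / (V_s * rho_w)
Since rho_w = 1 g/cm^3:
Gs = 81.1 / 29.49
Gs = 2.75


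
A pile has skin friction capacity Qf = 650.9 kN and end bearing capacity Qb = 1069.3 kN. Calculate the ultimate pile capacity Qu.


Using Qu = Qf + Qb
Qu = 650.9 + 1069.3
Qu = 1720.2 kN


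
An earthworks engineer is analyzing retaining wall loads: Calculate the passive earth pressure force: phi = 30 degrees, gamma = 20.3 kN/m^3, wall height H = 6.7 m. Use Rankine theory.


Compute passive earth pressure coefficient:
Kp = tan^2(45 + phi/2) = tan^2(60.0) = 3
Compute passive force:
Pp = 0.5 * Kp * gamma * H^2
Pp = 0.5 * 3 * 20.3 * 6.7^2
Pp = 1366.9 kN/m


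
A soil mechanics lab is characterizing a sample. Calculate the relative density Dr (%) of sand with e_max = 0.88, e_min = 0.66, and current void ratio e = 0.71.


Result: 77.27 %

Derivation:
Using Dr = (e_max - e) / (e_max - e_min) * 100
e_max - e = 0.88 - 0.71 = 0.17
e_max - e_min = 0.88 - 0.66 = 0.22
Dr = 0.17 / 0.22 * 100
Dr = 77.27 %


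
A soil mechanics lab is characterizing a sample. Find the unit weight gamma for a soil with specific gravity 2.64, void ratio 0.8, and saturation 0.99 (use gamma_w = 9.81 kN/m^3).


Using gamma = gamma_w * (Gs + S*e) / (1 + e)
Numerator: Gs + S*e = 2.64 + 0.99*0.8 = 3.432
Denominator: 1 + e = 1 + 0.8 = 1.8
gamma = 9.81 * 3.432 / 1.8
gamma = 18.704 kN/m^3


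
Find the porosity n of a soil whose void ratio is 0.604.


Result: 0.3766

Derivation:
Using the relation n = e / (1 + e)
n = 0.604 / (1 + 0.604)
n = 0.604 / 1.604
n = 0.3766


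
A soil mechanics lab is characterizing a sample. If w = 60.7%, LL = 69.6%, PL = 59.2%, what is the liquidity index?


First compute the plasticity index:
PI = LL - PL = 69.6 - 59.2 = 10.4
Then compute the liquidity index:
LI = (w - PL) / PI
LI = (60.7 - 59.2) / 10.4
LI = 0.144


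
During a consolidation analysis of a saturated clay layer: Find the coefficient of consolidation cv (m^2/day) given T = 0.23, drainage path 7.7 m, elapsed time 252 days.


Using cv = T * H_dr^2 / t
H_dr^2 = 7.7^2 = 59.29
cv = 0.23 * 59.29 / 252
cv = 0.05411 m^2/day


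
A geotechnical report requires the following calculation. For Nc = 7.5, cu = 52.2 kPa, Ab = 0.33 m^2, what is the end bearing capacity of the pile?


Result: 129.19 kN

Derivation:
Using Qb = Nc * cu * Ab
Qb = 7.5 * 52.2 * 0.33
Qb = 129.19 kN


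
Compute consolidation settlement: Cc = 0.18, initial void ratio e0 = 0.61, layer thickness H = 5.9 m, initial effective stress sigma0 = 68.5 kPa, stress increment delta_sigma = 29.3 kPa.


Using Sc = Cc * H / (1 + e0) * log10((sigma0 + delta_sigma) / sigma0)
Stress ratio = (68.5 + 29.3) / 68.5 = 1.42774
log10(1.42774) = 0.154648
Cc * H / (1 + e0) = 0.18 * 5.9 / (1 + 0.61) = 0.659627
Sc = 0.659627 * 0.154648
Sc = 0.102 m


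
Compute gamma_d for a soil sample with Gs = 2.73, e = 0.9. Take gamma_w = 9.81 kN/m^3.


Using gamma_d = Gs * gamma_w / (1 + e)
gamma_d = 2.73 * 9.81 / (1 + 0.9)
gamma_d = 2.73 * 9.81 / 1.9
gamma_d = 14.095 kN/m^3


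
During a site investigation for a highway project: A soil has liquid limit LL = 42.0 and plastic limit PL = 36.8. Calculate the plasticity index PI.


Using PI = LL - PL
PI = 42.0 - 36.8
PI = 5.2


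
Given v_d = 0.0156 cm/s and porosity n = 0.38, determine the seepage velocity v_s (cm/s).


Using v_s = v_d / n
v_s = 0.0156 / 0.38
v_s = 0.04105 cm/s


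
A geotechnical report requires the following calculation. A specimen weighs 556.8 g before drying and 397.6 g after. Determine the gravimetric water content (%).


Result: 40.04 %

Derivation:
Using w = (m_wet - m_dry) / m_dry * 100
m_wet - m_dry = 556.8 - 397.6 = 159.2 g
w = 159.2 / 397.6 * 100
w = 40.04 %


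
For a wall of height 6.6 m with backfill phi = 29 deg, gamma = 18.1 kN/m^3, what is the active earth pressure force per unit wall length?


Result: 136.78 kN/m

Derivation:
Compute active earth pressure coefficient:
Ka = tan^2(45 - phi/2) = tan^2(30.5) = 0.346974
Compute active force:
Pa = 0.5 * Ka * gamma * H^2
Pa = 0.5 * 0.346974 * 18.1 * 6.6^2
Pa = 136.78 kN/m


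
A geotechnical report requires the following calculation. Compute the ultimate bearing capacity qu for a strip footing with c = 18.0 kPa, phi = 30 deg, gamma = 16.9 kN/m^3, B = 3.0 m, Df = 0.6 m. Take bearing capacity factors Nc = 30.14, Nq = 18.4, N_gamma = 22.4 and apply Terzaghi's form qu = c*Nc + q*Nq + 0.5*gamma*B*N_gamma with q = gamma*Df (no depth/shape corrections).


Result: 1296.94 kPa

Derivation:
Compute qu = c*Nc + gamma*Df*Nq + 0.5*gamma*B*N_gamma
Term 1: 18.0 * 30.14 = 542.52
Term 2: 16.9 * 0.6 * 18.4 = 186.576
Term 3: 0.5 * 16.9 * 3.0 * 22.4 = 567.84
qu = 542.52 + 186.576 + 567.84
qu = 1296.94 kPa


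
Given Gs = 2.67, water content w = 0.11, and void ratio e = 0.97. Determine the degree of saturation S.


Result: 0.3028

Derivation:
Using S = Gs * w / e
S = 2.67 * 0.11 / 0.97
S = 0.3028


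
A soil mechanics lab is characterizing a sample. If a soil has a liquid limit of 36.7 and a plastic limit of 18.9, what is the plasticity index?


Result: 17.8

Derivation:
Using PI = LL - PL
PI = 36.7 - 18.9
PI = 17.8


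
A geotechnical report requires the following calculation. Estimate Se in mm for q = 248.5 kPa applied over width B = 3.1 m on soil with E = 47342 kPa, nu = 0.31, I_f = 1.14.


Using Se = q * B * (1 - nu^2) * I_f / E
1 - nu^2 = 1 - 0.31^2 = 0.9039
Se = 248.5 * 3.1 * 0.9039 * 1.14 / 47342
Se = 0.016767 m
Convert to mm: Se = 0.016767 * 1000 = 16.767 mm


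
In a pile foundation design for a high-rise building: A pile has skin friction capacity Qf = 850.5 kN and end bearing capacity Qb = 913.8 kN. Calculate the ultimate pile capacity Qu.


Result: 1764.3 kN

Derivation:
Using Qu = Qf + Qb
Qu = 850.5 + 913.8
Qu = 1764.3 kN


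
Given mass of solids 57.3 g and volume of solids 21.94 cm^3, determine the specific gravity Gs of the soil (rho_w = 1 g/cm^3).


Using Gs = m_s / (V_s * rho_w)
Since rho_w = 1 g/cm^3:
Gs = 57.3 / 21.94
Gs = 2.612


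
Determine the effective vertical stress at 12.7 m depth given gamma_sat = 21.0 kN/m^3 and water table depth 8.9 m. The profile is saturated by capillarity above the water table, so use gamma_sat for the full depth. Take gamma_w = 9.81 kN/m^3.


Total stress = gamma_sat * depth
sigma = 21.0 * 12.7 = 266.7 kPa
Pore water pressure u = gamma_w * (depth - d_wt)
u = 9.81 * (12.7 - 8.9) = 37.278 kPa
Effective stress = sigma - u
sigma' = 266.7 - 37.278 = 229.42 kPa


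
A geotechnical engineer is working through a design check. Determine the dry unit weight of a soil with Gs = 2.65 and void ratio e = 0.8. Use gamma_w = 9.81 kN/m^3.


Using gamma_d = Gs * gamma_w / (1 + e)
gamma_d = 2.65 * 9.81 / (1 + 0.8)
gamma_d = 2.65 * 9.81 / 1.8
gamma_d = 14.443 kN/m^3


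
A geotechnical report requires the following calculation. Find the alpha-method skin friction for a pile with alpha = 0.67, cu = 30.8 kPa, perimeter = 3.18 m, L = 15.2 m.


Result: 997.46 kN

Derivation:
Using Qs = alpha * cu * perimeter * L
Qs = 0.67 * 30.8 * 3.18 * 15.2
Qs = 997.46 kN


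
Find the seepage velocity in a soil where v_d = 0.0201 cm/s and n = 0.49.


Using v_s = v_d / n
v_s = 0.0201 / 0.49
v_s = 0.04102 cm/s


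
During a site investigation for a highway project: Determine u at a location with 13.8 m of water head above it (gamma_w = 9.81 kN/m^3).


Result: 135.38 kPa

Derivation:
Using u = gamma_w * h_w
u = 9.81 * 13.8
u = 135.38 kPa


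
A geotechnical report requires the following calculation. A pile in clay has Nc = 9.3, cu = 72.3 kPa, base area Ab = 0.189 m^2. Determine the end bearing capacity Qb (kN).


Using Qb = Nc * cu * Ab
Qb = 9.3 * 72.3 * 0.189
Qb = 127.08 kN


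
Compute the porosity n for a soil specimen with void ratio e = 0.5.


Result: 0.3333

Derivation:
Using the relation n = e / (1 + e)
n = 0.5 / (1 + 0.5)
n = 0.5 / 1.5
n = 0.3333


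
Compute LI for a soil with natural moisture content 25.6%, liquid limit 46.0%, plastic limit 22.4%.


First compute the plasticity index:
PI = LL - PL = 46.0 - 22.4 = 23.6
Then compute the liquidity index:
LI = (w - PL) / PI
LI = (25.6 - 22.4) / 23.6
LI = 0.136


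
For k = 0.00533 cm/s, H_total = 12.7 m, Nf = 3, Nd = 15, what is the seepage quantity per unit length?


Convert k to m/s for unit consistency with H:
k = 0.00533 cm/s = 0.00533 / 100 m/s = 5.33e-05 m/s
Using q = k * H * Nf / Nd
Nf / Nd = 3 / 15 = 0.2
q = 5.33e-05 * 12.7 * 0.2
q = 0.0001354 m^3/s per m


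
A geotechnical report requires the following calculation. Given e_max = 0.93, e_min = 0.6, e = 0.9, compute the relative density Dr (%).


Using Dr = (e_max - e) / (e_max - e_min) * 100
e_max - e = 0.93 - 0.9 = 0.03
e_max - e_min = 0.93 - 0.6 = 0.33
Dr = 0.03 / 0.33 * 100
Dr = 9.09 %


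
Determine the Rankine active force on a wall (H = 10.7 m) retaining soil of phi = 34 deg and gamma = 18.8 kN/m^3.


Compute active earth pressure coefficient:
Ka = tan^2(45 - phi/2) = tan^2(28.0) = 0.282715
Compute active force:
Pa = 0.5 * Ka * gamma * H^2
Pa = 0.5 * 0.282715 * 18.8 * 10.7^2
Pa = 304.26 kN/m


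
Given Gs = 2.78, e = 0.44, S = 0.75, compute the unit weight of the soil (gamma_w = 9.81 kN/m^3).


Using gamma = gamma_w * (Gs + S*e) / (1 + e)
Numerator: Gs + S*e = 2.78 + 0.75*0.44 = 3.11
Denominator: 1 + e = 1 + 0.44 = 1.44
gamma = 9.81 * 3.11 / 1.44
gamma = 21.187 kN/m^3


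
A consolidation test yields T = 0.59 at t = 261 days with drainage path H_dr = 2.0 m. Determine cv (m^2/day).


Using cv = T * H_dr^2 / t
H_dr^2 = 2.0^2 = 4.0
cv = 0.59 * 4.0 / 261
cv = 0.00904 m^2/day


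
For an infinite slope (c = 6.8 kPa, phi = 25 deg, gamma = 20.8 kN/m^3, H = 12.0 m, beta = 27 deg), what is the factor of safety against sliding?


Using Fs = c / (gamma*H*sin(beta)*cos(beta)) + tan(phi)/tan(beta)
Cohesion contribution = 6.8 / (20.8*12.0*sin(27)*cos(27))
Cohesion contribution = 0.0673499
Friction contribution = tan(25)/tan(27) = 0.91518
Fs = 0.0673499 + 0.91518
Fs = 0.983


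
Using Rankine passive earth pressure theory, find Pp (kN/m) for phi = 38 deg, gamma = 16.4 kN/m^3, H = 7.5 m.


Compute passive earth pressure coefficient:
Kp = tan^2(45 + phi/2) = tan^2(64.0) = 4.203746
Compute passive force:
Pp = 0.5 * Kp * gamma * H^2
Pp = 0.5 * 4.203746 * 16.4 * 7.5^2
Pp = 1938.98 kN/m


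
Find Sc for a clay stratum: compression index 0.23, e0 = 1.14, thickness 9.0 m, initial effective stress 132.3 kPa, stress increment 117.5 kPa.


Using Sc = Cc * H / (1 + e0) * log10((sigma0 + delta_sigma) / sigma0)
Stress ratio = (132.3 + 117.5) / 132.3 = 1.88813
log10(1.88813) = 0.276033
Cc * H / (1 + e0) = 0.23 * 9.0 / (1 + 1.14) = 0.96729
Sc = 0.96729 * 0.276033
Sc = 0.267 m


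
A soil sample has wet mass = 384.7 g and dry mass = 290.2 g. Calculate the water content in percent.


Using w = (m_wet - m_dry) / m_dry * 100
m_wet - m_dry = 384.7 - 290.2 = 94.5 g
w = 94.5 / 290.2 * 100
w = 32.56 %


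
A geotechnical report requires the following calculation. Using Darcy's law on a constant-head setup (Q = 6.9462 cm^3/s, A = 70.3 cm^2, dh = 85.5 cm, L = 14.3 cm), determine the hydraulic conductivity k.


Compute hydraulic gradient:
i = dh / L = 85.5 / 14.3 = 5.97902
Then apply Darcy's law:
k = Q / (A * i)
k = 6.9462 / (70.3 * 5.97902)
k = 6.9462 / 420.325
k = 0.016526 cm/s


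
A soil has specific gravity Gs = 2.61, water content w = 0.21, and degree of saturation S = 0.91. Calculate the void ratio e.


Using the relation e = Gs * w / S
e = 2.61 * 0.21 / 0.91
e = 0.6023


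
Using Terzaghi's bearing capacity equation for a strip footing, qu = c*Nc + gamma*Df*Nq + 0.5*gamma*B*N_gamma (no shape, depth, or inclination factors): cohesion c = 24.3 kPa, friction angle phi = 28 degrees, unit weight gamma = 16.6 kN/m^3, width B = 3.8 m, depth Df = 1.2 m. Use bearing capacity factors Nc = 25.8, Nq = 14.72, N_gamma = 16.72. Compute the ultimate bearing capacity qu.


Compute qu = c*Nc + gamma*Df*Nq + 0.5*gamma*B*N_gamma
Term 1: 24.3 * 25.8 = 626.94
Term 2: 16.6 * 1.2 * 14.72 = 293.2224
Term 3: 0.5 * 16.6 * 3.8 * 16.72 = 527.3488
qu = 626.94 + 293.2224 + 527.3488
qu = 1447.51 kPa


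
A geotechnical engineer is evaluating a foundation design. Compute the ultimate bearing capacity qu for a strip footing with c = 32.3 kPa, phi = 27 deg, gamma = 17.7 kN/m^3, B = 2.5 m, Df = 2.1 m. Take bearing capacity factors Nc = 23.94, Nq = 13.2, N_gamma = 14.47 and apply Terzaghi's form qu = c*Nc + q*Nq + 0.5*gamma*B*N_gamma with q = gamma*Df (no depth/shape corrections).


Compute qu = c*Nc + gamma*Df*Nq + 0.5*gamma*B*N_gamma
Term 1: 32.3 * 23.94 = 773.262
Term 2: 17.7 * 2.1 * 13.2 = 490.644
Term 3: 0.5 * 17.7 * 2.5 * 14.47 = 320.14875
qu = 773.262 + 490.644 + 320.14875
qu = 1584.05 kPa


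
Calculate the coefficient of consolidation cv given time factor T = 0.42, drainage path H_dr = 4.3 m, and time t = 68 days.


Result: 0.1142 m^2/day

Derivation:
Using cv = T * H_dr^2 / t
H_dr^2 = 4.3^2 = 18.49
cv = 0.42 * 18.49 / 68
cv = 0.1142 m^2/day


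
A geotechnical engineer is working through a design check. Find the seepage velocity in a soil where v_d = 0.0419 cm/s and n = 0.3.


Using v_s = v_d / n
v_s = 0.0419 / 0.3
v_s = 0.13967 cm/s


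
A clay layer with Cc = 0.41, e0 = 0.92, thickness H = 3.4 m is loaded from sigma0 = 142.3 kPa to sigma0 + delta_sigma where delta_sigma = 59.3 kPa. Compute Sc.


Using Sc = Cc * H / (1 + e0) * log10((sigma0 + delta_sigma) / sigma0)
Stress ratio = (142.3 + 59.3) / 142.3 = 1.41673
log10(1.41673) = 0.151286
Cc * H / (1 + e0) = 0.41 * 3.4 / (1 + 0.92) = 0.726042
Sc = 0.726042 * 0.151286
Sc = 0.1098 m


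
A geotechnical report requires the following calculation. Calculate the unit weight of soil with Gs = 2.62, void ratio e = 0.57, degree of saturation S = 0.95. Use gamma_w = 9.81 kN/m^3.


Using gamma = gamma_w * (Gs + S*e) / (1 + e)
Numerator: Gs + S*e = 2.62 + 0.95*0.57 = 3.1615
Denominator: 1 + e = 1 + 0.57 = 1.57
gamma = 9.81 * 3.1615 / 1.57
gamma = 19.754 kN/m^3


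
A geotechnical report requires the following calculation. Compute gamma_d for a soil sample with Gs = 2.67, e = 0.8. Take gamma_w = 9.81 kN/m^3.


Using gamma_d = Gs * gamma_w / (1 + e)
gamma_d = 2.67 * 9.81 / (1 + 0.8)
gamma_d = 2.67 * 9.81 / 1.8
gamma_d = 14.552 kN/m^3


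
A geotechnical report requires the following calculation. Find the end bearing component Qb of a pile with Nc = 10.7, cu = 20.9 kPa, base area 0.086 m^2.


Using Qb = Nc * cu * Ab
Qb = 10.7 * 20.9 * 0.086
Qb = 19.23 kN


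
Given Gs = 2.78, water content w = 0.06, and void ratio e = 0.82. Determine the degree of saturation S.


Using S = Gs * w / e
S = 2.78 * 0.06 / 0.82
S = 0.2034


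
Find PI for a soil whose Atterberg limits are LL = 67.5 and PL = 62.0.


Using PI = LL - PL
PI = 67.5 - 62.0
PI = 5.5


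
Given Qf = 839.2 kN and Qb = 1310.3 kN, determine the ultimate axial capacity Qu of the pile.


Result: 2149.5 kN

Derivation:
Using Qu = Qf + Qb
Qu = 839.2 + 1310.3
Qu = 2149.5 kN


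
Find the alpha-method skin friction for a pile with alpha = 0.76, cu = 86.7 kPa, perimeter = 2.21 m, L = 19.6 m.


Using Qs = alpha * cu * perimeter * L
Qs = 0.76 * 86.7 * 2.21 * 19.6
Qs = 2854.18 kN


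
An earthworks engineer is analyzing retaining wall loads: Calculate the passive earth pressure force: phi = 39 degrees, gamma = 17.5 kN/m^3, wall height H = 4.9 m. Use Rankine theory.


Result: 923.44 kN/m

Derivation:
Compute passive earth pressure coefficient:
Kp = tan^2(45 + phi/2) = tan^2(64.5) = 4.395495
Compute passive force:
Pp = 0.5 * Kp * gamma * H^2
Pp = 0.5 * 4.395495 * 17.5 * 4.9^2
Pp = 923.44 kN/m


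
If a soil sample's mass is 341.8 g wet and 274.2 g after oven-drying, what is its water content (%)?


Result: 24.65 %

Derivation:
Using w = (m_wet - m_dry) / m_dry * 100
m_wet - m_dry = 341.8 - 274.2 = 67.6 g
w = 67.6 / 274.2 * 100
w = 24.65 %


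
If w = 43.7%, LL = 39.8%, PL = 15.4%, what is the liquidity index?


First compute the plasticity index:
PI = LL - PL = 39.8 - 15.4 = 24.4
Then compute the liquidity index:
LI = (w - PL) / PI
LI = (43.7 - 15.4) / 24.4
LI = 1.16


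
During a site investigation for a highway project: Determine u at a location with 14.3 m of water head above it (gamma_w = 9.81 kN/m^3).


Result: 140.28 kPa

Derivation:
Using u = gamma_w * h_w
u = 9.81 * 14.3
u = 140.28 kPa


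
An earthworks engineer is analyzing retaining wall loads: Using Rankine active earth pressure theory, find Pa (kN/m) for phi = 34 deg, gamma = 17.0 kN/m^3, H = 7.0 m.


Result: 117.75 kN/m

Derivation:
Compute active earth pressure coefficient:
Ka = tan^2(45 - phi/2) = tan^2(28.0) = 0.282715
Compute active force:
Pa = 0.5 * Ka * gamma * H^2
Pa = 0.5 * 0.282715 * 17.0 * 7.0^2
Pa = 117.75 kN/m


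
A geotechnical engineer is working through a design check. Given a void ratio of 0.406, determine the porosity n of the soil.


Using the relation n = e / (1 + e)
n = 0.406 / (1 + 0.406)
n = 0.406 / 1.406
n = 0.2888


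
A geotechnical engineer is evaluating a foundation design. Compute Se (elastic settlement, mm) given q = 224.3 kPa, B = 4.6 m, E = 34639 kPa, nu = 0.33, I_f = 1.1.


Using Se = q * B * (1 - nu^2) * I_f / E
1 - nu^2 = 1 - 0.33^2 = 0.8911
Se = 224.3 * 4.6 * 0.8911 * 1.1 / 34639
Se = 0.029197 m
Convert to mm: Se = 0.029197 * 1000 = 29.197 mm


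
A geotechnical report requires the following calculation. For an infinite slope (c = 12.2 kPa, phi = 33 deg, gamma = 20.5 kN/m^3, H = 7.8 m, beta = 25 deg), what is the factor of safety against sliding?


Using Fs = c / (gamma*H*sin(beta)*cos(beta)) + tan(phi)/tan(beta)
Cohesion contribution = 12.2 / (20.5*7.8*sin(25)*cos(25))
Cohesion contribution = 0.199199
Friction contribution = tan(33)/tan(25) = 1.39266
Fs = 0.199199 + 1.39266
Fs = 1.592


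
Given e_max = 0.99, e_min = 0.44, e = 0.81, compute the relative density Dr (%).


Using Dr = (e_max - e) / (e_max - e_min) * 100
e_max - e = 0.99 - 0.81 = 0.18
e_max - e_min = 0.99 - 0.44 = 0.55
Dr = 0.18 / 0.55 * 100
Dr = 32.73 %


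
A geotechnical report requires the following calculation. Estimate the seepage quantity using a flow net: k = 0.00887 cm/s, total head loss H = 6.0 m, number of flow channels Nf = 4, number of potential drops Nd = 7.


Convert k to m/s for unit consistency with H:
k = 0.00887 cm/s = 0.00887 / 100 m/s = 8.87e-05 m/s
Using q = k * H * Nf / Nd
Nf / Nd = 4 / 7 = 0.5714
q = 8.87e-05 * 6.0 * 0.5714
q = 0.0003041 m^3/s per m


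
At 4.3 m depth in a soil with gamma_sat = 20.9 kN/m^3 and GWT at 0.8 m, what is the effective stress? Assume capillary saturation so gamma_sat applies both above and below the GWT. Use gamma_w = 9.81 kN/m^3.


Total stress = gamma_sat * depth
sigma = 20.9 * 4.3 = 89.87 kPa
Pore water pressure u = gamma_w * (depth - d_wt)
u = 9.81 * (4.3 - 0.8) = 34.335 kPa
Effective stress = sigma - u
sigma' = 89.87 - 34.335 = 55.54 kPa


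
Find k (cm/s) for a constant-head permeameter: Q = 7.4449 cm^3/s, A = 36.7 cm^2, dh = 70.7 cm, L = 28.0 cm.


Result: 0.08034 cm/s

Derivation:
Compute hydraulic gradient:
i = dh / L = 70.7 / 28.0 = 2.525
Then apply Darcy's law:
k = Q / (A * i)
k = 7.4449 / (36.7 * 2.525)
k = 7.4449 / 92.6675
k = 0.08034 cm/s


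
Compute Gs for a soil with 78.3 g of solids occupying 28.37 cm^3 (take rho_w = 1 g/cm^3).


Result: 2.76

Derivation:
Using Gs = m_s / (V_s * rho_w)
Since rho_w = 1 g/cm^3:
Gs = 78.3 / 28.37
Gs = 2.76


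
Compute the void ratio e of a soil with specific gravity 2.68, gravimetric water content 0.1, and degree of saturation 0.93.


Result: 0.2882

Derivation:
Using the relation e = Gs * w / S
e = 2.68 * 0.1 / 0.93
e = 0.2882


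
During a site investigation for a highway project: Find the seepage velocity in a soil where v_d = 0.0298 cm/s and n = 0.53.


Result: 0.05623 cm/s

Derivation:
Using v_s = v_d / n
v_s = 0.0298 / 0.53
v_s = 0.05623 cm/s


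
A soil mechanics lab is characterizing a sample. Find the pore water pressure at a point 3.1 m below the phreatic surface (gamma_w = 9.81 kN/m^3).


Result: 30.41 kPa

Derivation:
Using u = gamma_w * h_w
u = 9.81 * 3.1
u = 30.41 kPa


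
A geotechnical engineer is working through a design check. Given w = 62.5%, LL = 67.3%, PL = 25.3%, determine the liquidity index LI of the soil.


Result: 0.886

Derivation:
First compute the plasticity index:
PI = LL - PL = 67.3 - 25.3 = 42.0
Then compute the liquidity index:
LI = (w - PL) / PI
LI = (62.5 - 25.3) / 42.0
LI = 0.886


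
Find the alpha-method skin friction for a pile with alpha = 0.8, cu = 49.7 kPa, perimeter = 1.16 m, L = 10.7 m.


Result: 493.5 kN

Derivation:
Using Qs = alpha * cu * perimeter * L
Qs = 0.8 * 49.7 * 1.16 * 10.7
Qs = 493.5 kN


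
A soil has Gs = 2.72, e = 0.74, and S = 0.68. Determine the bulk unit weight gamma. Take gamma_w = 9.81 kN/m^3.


Result: 18.172 kN/m^3

Derivation:
Using gamma = gamma_w * (Gs + S*e) / (1 + e)
Numerator: Gs + S*e = 2.72 + 0.68*0.74 = 3.2232
Denominator: 1 + e = 1 + 0.74 = 1.74
gamma = 9.81 * 3.2232 / 1.74
gamma = 18.172 kN/m^3


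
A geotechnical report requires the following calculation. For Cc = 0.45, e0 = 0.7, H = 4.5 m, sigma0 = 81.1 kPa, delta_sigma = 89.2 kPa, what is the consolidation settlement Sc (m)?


Using Sc = Cc * H / (1 + e0) * log10((sigma0 + delta_sigma) / sigma0)
Stress ratio = (81.1 + 89.2) / 81.1 = 2.09988
log10(2.09988) = 0.322194
Cc * H / (1 + e0) = 0.45 * 4.5 / (1 + 0.7) = 1.19118
Sc = 1.19118 * 0.322194
Sc = 0.3838 m


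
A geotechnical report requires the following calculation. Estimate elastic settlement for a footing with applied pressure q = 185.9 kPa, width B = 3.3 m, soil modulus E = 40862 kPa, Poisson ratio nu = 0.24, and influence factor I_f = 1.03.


Using Se = q * B * (1 - nu^2) * I_f / E
1 - nu^2 = 1 - 0.24^2 = 0.9424
Se = 185.9 * 3.3 * 0.9424 * 1.03 / 40862
Se = 0.014573 m
Convert to mm: Se = 0.014573 * 1000 = 14.573 mm


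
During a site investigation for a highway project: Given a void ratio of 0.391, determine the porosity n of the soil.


Result: 0.2811

Derivation:
Using the relation n = e / (1 + e)
n = 0.391 / (1 + 0.391)
n = 0.391 / 1.391
n = 0.2811


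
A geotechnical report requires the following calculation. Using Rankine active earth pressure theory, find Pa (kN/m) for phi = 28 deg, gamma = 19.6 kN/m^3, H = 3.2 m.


Compute active earth pressure coefficient:
Ka = tan^2(45 - phi/2) = tan^2(31.0) = 0.361033
Compute active force:
Pa = 0.5 * Ka * gamma * H^2
Pa = 0.5 * 0.361033 * 19.6 * 3.2^2
Pa = 36.23 kN/m


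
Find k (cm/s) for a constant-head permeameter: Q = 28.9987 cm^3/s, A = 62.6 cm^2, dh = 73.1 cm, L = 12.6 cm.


Result: 0.079847 cm/s

Derivation:
Compute hydraulic gradient:
i = dh / L = 73.1 / 12.6 = 5.80159
Then apply Darcy's law:
k = Q / (A * i)
k = 28.9987 / (62.6 * 5.80159)
k = 28.9987 / 363.179
k = 0.079847 cm/s


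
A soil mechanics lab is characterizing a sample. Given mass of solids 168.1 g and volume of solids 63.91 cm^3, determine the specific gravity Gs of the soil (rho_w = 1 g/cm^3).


Using Gs = m_s / (V_s * rho_w)
Since rho_w = 1 g/cm^3:
Gs = 168.1 / 63.91
Gs = 2.63


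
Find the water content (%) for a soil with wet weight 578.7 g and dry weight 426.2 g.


Result: 35.78 %

Derivation:
Using w = (m_wet - m_dry) / m_dry * 100
m_wet - m_dry = 578.7 - 426.2 = 152.5 g
w = 152.5 / 426.2 * 100
w = 35.78 %


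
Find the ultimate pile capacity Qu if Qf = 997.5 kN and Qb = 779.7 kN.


Result: 1777.2 kN

Derivation:
Using Qu = Qf + Qb
Qu = 997.5 + 779.7
Qu = 1777.2 kN


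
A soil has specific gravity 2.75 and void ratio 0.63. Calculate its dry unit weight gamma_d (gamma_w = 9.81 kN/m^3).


Using gamma_d = Gs * gamma_w / (1 + e)
gamma_d = 2.75 * 9.81 / (1 + 0.63)
gamma_d = 2.75 * 9.81 / 1.63
gamma_d = 16.551 kN/m^3


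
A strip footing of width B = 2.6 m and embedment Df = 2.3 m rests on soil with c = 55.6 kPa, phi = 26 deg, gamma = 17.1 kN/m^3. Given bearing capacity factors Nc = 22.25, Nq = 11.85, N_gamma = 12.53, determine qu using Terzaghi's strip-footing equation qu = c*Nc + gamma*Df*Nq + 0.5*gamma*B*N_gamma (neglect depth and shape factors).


Compute qu = c*Nc + gamma*Df*Nq + 0.5*gamma*B*N_gamma
Term 1: 55.6 * 22.25 = 1237.1
Term 2: 17.1 * 2.3 * 11.85 = 466.0605
Term 3: 0.5 * 17.1 * 2.6 * 12.53 = 278.5419
qu = 1237.1 + 466.0605 + 278.5419
qu = 1981.7 kPa


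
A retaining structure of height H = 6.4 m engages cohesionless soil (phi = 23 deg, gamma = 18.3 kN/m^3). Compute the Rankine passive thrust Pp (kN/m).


Result: 855.49 kN/m

Derivation:
Compute passive earth pressure coefficient:
Kp = tan^2(45 + phi/2) = tan^2(56.5) = 2.282623
Compute passive force:
Pp = 0.5 * Kp * gamma * H^2
Pp = 0.5 * 2.282623 * 18.3 * 6.4^2
Pp = 855.49 kN/m


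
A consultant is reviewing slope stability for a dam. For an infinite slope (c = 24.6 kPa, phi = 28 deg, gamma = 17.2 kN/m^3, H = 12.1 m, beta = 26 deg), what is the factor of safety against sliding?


Using Fs = c / (gamma*H*sin(beta)*cos(beta)) + tan(phi)/tan(beta)
Cohesion contribution = 24.6 / (17.2*12.1*sin(26)*cos(26))
Cohesion contribution = 0.299999
Friction contribution = tan(28)/tan(26) = 1.09017
Fs = 0.299999 + 1.09017
Fs = 1.39


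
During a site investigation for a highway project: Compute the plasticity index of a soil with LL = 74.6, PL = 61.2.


Using PI = LL - PL
PI = 74.6 - 61.2
PI = 13.4


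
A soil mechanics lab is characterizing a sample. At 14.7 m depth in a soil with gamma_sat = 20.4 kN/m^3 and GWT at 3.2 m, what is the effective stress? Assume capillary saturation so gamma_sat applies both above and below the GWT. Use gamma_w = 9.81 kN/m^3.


Result: 187.07 kPa

Derivation:
Total stress = gamma_sat * depth
sigma = 20.4 * 14.7 = 299.88 kPa
Pore water pressure u = gamma_w * (depth - d_wt)
u = 9.81 * (14.7 - 3.2) = 112.815 kPa
Effective stress = sigma - u
sigma' = 299.88 - 112.815 = 187.07 kPa


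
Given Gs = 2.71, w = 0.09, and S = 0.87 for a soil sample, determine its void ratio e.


Using the relation e = Gs * w / S
e = 2.71 * 0.09 / 0.87
e = 0.2803


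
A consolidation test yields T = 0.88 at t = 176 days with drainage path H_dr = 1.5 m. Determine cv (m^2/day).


Result: 0.01125 m^2/day

Derivation:
Using cv = T * H_dr^2 / t
H_dr^2 = 1.5^2 = 2.25
cv = 0.88 * 2.25 / 176
cv = 0.01125 m^2/day


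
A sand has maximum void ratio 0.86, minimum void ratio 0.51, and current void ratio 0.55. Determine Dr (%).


Using Dr = (e_max - e) / (e_max - e_min) * 100
e_max - e = 0.86 - 0.55 = 0.31
e_max - e_min = 0.86 - 0.51 = 0.35
Dr = 0.31 / 0.35 * 100
Dr = 88.57 %


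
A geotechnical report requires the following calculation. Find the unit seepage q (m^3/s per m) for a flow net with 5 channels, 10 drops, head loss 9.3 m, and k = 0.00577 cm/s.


Convert k to m/s for unit consistency with H:
k = 0.00577 cm/s = 0.00577 / 100 m/s = 5.77e-05 m/s
Using q = k * H * Nf / Nd
Nf / Nd = 5 / 10 = 0.5
q = 5.77e-05 * 9.3 * 0.5
q = 0.0002683 m^3/s per m


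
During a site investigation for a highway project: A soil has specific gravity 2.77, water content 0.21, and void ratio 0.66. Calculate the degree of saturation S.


Result: 0.8814

Derivation:
Using S = Gs * w / e
S = 2.77 * 0.21 / 0.66
S = 0.8814


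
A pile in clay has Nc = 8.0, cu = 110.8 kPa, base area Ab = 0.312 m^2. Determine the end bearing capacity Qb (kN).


Using Qb = Nc * cu * Ab
Qb = 8.0 * 110.8 * 0.312
Qb = 276.56 kN


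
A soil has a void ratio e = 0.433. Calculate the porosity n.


Result: 0.3022

Derivation:
Using the relation n = e / (1 + e)
n = 0.433 / (1 + 0.433)
n = 0.433 / 1.433
n = 0.3022


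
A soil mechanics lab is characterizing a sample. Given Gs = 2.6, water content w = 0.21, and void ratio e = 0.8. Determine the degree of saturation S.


Result: 0.6825

Derivation:
Using S = Gs * w / e
S = 2.6 * 0.21 / 0.8
S = 0.6825


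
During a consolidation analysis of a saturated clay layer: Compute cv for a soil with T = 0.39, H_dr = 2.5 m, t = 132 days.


Using cv = T * H_dr^2 / t
H_dr^2 = 2.5^2 = 6.25
cv = 0.39 * 6.25 / 132
cv = 0.01847 m^2/day


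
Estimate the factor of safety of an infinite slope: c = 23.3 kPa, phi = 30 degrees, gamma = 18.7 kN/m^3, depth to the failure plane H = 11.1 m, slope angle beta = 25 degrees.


Using Fs = c / (gamma*H*sin(beta)*cos(beta)) + tan(phi)/tan(beta)
Cohesion contribution = 23.3 / (18.7*11.1*sin(25)*cos(25))
Cohesion contribution = 0.293067
Friction contribution = tan(30)/tan(25) = 1.23813
Fs = 0.293067 + 1.23813
Fs = 1.531


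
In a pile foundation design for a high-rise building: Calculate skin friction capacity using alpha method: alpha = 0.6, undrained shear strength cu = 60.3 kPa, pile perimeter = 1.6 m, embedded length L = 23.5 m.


Using Qs = alpha * cu * perimeter * L
Qs = 0.6 * 60.3 * 1.6 * 23.5
Qs = 1360.37 kN
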